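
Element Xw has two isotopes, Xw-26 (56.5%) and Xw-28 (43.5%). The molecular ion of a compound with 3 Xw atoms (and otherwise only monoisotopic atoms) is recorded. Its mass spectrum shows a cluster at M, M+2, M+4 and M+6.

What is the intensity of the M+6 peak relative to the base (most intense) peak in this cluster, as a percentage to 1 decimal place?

Binomial terms of (0.565 + 0.435)^3: M 0.1804, M+2 0.4166, M+4 0.3207, M+6 0.0823 → M+2 is the base peak.
P(M+2) = C(3,1) × 0.565^2 × 0.435^1 = 3 × 0.319225 × 0.4350 = 0.416589 (base)
P(M+6) = C(3,3) × 0.565^0 × 0.435^3 = 1 × 1.0000 × 0.08231288 = 0.082313
Relative intensity = 0.082313 / 0.416589 × 100 = 19.8

19.8%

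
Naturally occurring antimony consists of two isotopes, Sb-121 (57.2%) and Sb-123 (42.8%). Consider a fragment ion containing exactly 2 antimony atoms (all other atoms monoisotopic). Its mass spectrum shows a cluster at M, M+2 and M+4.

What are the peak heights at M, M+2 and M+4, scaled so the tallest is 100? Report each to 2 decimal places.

66.82 : 100.00 : 37.41

Expanding (0.572 + 0.428)^2:
P(M) = 0.572^2 = 0.327184
P(M+2) = 2 × 0.572^1 × 0.428^1 = 0.489632
P(M+4) = 0.428^2 = 0.183184
The M+2 peak is largest (0.489632); scaling to 100 gives 66.82 : 100.00 : 37.41.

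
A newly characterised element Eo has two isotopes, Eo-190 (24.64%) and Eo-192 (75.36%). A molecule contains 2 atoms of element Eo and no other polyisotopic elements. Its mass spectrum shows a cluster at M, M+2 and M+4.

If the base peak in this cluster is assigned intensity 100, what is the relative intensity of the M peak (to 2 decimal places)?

10.69

Binomial terms of (0.2464 + 0.7536)^2: M 0.0607, M+2 0.3714, M+4 0.5679 → M+4 is the base peak.
P(M+4) = C(2,2) × 0.2464^0 × 0.7536^2 = 1 × 1.0000 × 0.56791296 = 0.567913 (base)
P(M) = C(2,0) × 0.2464^2 × 0.7536^0 = 1 × 0.06071296 × 1.0000 = 0.060713
Relative intensity = 0.060713 / 0.567913 × 100 = 10.69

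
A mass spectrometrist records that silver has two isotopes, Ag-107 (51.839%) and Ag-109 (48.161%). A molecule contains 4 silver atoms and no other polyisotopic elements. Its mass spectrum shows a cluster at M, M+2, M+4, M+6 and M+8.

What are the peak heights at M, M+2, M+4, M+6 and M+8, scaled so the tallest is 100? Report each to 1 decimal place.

Expanding (0.51839 + 0.48161)^4:
P(M) = 0.51839^4 = 0.072215
P(M+2) = 4 × 0.51839^3 × 0.48161^1 = 0.268365
P(M+4) = 6 × 0.51839^2 × 0.48161^2 = 0.373986
P(M+6) = 4 × 0.51839^1 × 0.48161^3 = 0.231634
P(M+8) = 0.48161^4 = 0.053800
The M+4 peak is largest (0.373986); scaling to 100 gives 19.3 : 71.8 : 100.0 : 61.9 : 14.4.

19.3 : 71.8 : 100.0 : 61.9 : 14.4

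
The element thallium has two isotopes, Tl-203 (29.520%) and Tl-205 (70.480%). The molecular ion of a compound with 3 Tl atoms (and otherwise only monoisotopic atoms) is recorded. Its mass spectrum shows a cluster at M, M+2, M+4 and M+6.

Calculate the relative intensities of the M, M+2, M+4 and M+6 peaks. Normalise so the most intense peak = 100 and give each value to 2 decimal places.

Expanding (0.29520 + 0.70480)^3:
P(M) = 0.29520^3 = 0.025725
P(M+2) = 3 × 0.29520^2 × 0.70480^1 = 0.184255
P(M+4) = 3 × 0.29520^1 × 0.70480^2 = 0.439916
P(M+6) = 0.70480^3 = 0.350104
The M+4 peak is largest (0.439916); scaling to 100 gives 5.85 : 41.88 : 100.00 : 79.58.

5.85 : 41.88 : 100.00 : 79.58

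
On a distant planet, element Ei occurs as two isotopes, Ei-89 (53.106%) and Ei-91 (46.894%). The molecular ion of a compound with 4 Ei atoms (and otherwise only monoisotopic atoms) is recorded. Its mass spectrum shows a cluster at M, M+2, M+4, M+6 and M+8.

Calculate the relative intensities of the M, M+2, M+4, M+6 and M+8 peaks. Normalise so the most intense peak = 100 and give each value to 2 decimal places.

Each Ei atom is independently Ei-89 (p = 0.53106) or Ei-91 (q = 0.46894); the cluster is the binomial expansion (p + q)^4.
P(M) = 0.53106^4 = 0.079538
P(M+2) = 4 × 0.53106^3 × 0.46894^1 = 0.280936
P(M+4) = 6 × 0.53106^2 × 0.46894^2 = 0.372111
P(M+6) = 4 × 0.53106^1 × 0.46894^3 = 0.219056
P(M+8) = 0.46894^4 = 0.048358
The M+4 peak is largest (0.372111); scaling to 100 gives 21.37 : 75.50 : 100.00 : 58.87 : 13.00.

21.37 : 75.50 : 100.00 : 58.87 : 13.00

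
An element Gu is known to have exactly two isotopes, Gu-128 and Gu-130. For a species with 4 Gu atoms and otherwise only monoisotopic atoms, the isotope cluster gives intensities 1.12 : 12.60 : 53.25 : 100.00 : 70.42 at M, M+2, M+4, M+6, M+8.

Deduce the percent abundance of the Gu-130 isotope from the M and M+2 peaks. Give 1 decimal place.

Let p = fractional abundance of Gu-128. I(M+2)/I(M) = [C(4,1)·p^3·(1−p)] / p^4 = 4·(1−p)/p = 12.60/1.12 = 11.2500
(1−p)/p = 11.2500/4 = 2.8125  ⇒  p = 1/(1 + 2.8125) = 0.2623
Gu-128: 26.2%, Gu-130: 73.8%.

73.8%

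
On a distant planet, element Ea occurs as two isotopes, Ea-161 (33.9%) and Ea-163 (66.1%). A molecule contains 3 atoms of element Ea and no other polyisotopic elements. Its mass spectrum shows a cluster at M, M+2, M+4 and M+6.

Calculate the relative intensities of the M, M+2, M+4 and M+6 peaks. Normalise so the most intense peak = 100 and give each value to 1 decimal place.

8.8 : 51.3 : 100.0 : 65.0

The 3 Ea atoms are independent, so intensities follow the terms of (0.339 + 0.661)^3.
P(M) = 0.339^3 = 0.038958
P(M+2) = 3 × 0.339^2 × 0.661^1 = 0.227888
P(M+4) = 3 × 0.339^1 × 0.661^2 = 0.444349
P(M+6) = 0.661^3 = 0.288805
The M+4 peak is largest (0.444349); scaling to 100 gives 8.8 : 51.3 : 100.0 : 65.0.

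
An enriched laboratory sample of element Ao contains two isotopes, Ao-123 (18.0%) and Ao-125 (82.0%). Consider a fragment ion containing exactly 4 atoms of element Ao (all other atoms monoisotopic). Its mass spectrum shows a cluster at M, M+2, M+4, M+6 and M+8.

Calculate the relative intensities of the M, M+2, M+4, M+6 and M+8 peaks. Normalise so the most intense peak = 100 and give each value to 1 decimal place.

0.2 : 4.2 : 28.9 : 87.8 : 100.0

The 4 Ao atoms are independent, so intensities follow the terms of (0.180 + 0.820)^4.
P(M) = 0.180^4 = 0.001050
P(M+2) = 4 × 0.180^3 × 0.820^1 = 0.019129
P(M+4) = 6 × 0.180^2 × 0.820^2 = 0.130715
P(M+6) = 4 × 0.180^1 × 0.820^3 = 0.396985
P(M+8) = 0.820^4 = 0.452122
The M+8 peak is largest (0.452122); scaling to 100 gives 0.2 : 4.2 : 28.9 : 87.8 : 100.0.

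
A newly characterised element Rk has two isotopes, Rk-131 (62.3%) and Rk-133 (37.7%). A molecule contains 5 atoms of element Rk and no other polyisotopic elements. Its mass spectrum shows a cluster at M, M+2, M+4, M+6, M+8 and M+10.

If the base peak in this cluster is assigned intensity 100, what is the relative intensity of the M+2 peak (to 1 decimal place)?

82.6

(0.623 + 0.377)^5 gives M 0.0939, M+2 0.2840, M+4 0.3437, M+6 0.2080, M+8 0.0629, M+10 0.0076; the largest is M+4.
P(M+4) = C(5,2) × 0.623^3 × 0.377^2 = 10 × 0.24180437 × 0.142129 = 0.343674 (base)
P(M+2) = C(5,1) × 0.623^4 × 0.377^1 = 5 × 0.15064412 × 0.3770 = 0.283964
Relative intensity = 0.283964 / 0.343674 × 100 = 82.6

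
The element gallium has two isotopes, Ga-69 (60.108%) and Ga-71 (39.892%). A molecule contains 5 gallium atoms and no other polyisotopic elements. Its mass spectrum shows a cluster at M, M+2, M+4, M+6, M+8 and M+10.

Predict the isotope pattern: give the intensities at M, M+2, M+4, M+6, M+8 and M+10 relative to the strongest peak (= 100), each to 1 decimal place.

22.7 : 75.3 : 100.0 : 66.4 : 22.0 : 2.9

The 5 Ga atoms are independent, so intensities follow the terms of (0.60108 + 0.39892)^5.
P(M) = 0.60108^5 = 0.078462
P(M+2) = 5 × 0.60108^4 × 0.39892^1 = 0.260366
P(M+4) = 10 × 0.60108^3 × 0.39892^2 = 0.345596
P(M+6) = 10 × 0.60108^2 × 0.39892^3 = 0.229362
P(M+8) = 5 × 0.60108^1 × 0.39892^4 = 0.076111
P(M+10) = 0.39892^5 = 0.010103
The M+4 peak is largest (0.345596); scaling to 100 gives 22.7 : 75.3 : 100.0 : 66.4 : 22.0 : 2.9.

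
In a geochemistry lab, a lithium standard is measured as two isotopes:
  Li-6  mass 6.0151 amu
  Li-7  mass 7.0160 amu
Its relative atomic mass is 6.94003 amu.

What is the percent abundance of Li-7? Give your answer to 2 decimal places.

92.41%

Let x be the fractional abundance of Li-6; then Li-7 has abundance 1 − x.
6.0151·x + 7.0160·(1 − x) = 6.94003
(6.0151 − 7.0160)·x = 6.94003 − 7.0160
x = -0.07597 / -1.0009 = 0.07590 → 7.59% Li-6, 92.41% Li-7.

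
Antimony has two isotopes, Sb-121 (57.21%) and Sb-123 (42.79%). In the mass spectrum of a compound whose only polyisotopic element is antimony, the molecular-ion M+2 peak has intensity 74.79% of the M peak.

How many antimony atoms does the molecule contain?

1

For n independent Sb atoms, I(M+2)/I(M) = n · (abundance Sb-123) / (abundance Sb-121) = n · 0.4279/0.5721.
n = 0.7479 × 0.5721/0.4279 = 1.00 ≈ 1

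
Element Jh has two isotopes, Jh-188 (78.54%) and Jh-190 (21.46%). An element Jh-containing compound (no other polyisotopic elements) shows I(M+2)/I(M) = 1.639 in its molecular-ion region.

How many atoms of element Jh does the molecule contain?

The M+2/M ratio from n Jh atoms is n · q/p = n · 0.2146/0.7854.
n = 1.639 × 0.7854/0.2146 = 6.00 ≈ 6

6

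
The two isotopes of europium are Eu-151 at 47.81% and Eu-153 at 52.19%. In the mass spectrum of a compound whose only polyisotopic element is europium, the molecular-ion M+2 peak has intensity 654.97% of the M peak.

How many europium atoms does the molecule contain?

For n independent Eu atoms, I(M+2)/I(M) = n · (abundance Eu-153) / (abundance Eu-151) = n · 0.5219/0.4781.
n = 6.5497 × 0.4781/0.5219 = 6.00 ≈ 6

6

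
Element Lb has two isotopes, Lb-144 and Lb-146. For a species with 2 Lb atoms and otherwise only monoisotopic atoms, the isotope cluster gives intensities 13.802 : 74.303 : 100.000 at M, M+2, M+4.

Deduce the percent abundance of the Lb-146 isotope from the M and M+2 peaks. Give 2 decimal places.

72.91%

Let p = fractional abundance of Lb-144. I(M+2)/I(M) = [C(2,1)·p^1·(1−p)] / p^2 = 2·(1−p)/p = 74.303/13.802 = 5.3835
(1−p)/p = 5.3835/2 = 2.6917  ⇒  p = 1/(1 + 2.6917) = 0.2709
Lb-144: 27.09%, Lb-146: 72.91%.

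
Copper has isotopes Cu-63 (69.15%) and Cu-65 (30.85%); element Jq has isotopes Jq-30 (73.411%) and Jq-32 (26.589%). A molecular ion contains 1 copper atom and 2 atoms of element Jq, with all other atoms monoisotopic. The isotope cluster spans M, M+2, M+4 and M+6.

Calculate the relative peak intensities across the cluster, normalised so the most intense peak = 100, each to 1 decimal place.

85.4 : 100.0 : 38.8 : 5.0

Copper pattern (n=1): 0.6915 : 0.3085
Element Jq pattern (n=2): 0.53891749 : 0.39038502 : 0.07069749
Convolve the two distributions (both contribute in 2-u steps):
  M: 0.6915×0.53891749 = 0.372661
  M+2: 0.6915×0.39038502 + 0.3085×0.53891749 = 0.436207
  M+4: 0.6915×0.07069749 + 0.3085×0.39038502 = 0.169321
  M+6: 0.3085×0.07069749 = 0.021810
Scale to base peak (0.436207) = 100: 85.4 : 100.0 : 38.8 : 5.0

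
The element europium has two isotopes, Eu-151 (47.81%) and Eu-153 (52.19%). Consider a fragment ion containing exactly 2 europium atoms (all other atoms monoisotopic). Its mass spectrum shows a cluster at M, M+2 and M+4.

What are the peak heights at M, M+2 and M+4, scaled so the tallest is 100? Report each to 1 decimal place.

The 2 Eu atoms are independent, so intensities follow the terms of (0.4781 + 0.5219)^2.
P(M) = 0.4781^2 = 0.228580
P(M+2) = 2 × 0.4781^1 × 0.5219^1 = 0.499041
P(M+4) = 0.5219^2 = 0.272380
The M+2 peak is largest (0.499041); scaling to 100 gives 45.8 : 100.0 : 54.6.

45.8 : 100.0 : 54.6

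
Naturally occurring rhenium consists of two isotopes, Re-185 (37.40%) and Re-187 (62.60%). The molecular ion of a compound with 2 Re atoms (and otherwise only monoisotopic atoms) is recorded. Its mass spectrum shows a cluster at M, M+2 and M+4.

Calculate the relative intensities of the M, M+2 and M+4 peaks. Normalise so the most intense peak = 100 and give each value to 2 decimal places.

Each Re atom is independently Re-185 (p = 0.3740) or Re-187 (q = 0.6260); the cluster is the binomial expansion (p + q)^2.
P(M) = 0.3740^2 = 0.139876
P(M+2) = 2 × 0.3740^1 × 0.6260^1 = 0.468248
P(M+4) = 0.6260^2 = 0.391876
The M+2 peak is largest (0.468248); scaling to 100 gives 29.87 : 100.00 : 83.69.

29.87 : 100.00 : 83.69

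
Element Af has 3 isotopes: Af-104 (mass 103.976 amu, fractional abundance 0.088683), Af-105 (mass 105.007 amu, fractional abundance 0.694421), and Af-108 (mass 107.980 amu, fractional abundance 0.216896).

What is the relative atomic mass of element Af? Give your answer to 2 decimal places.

Weight each isotope mass by its fractional abundance: 0.088683 × 103.976 + 0.694421 × 105.007 + 0.216896 × 107.980
= 9.2209 + 72.9191 + 23.4204 = 105.5604 amu

105.56 amu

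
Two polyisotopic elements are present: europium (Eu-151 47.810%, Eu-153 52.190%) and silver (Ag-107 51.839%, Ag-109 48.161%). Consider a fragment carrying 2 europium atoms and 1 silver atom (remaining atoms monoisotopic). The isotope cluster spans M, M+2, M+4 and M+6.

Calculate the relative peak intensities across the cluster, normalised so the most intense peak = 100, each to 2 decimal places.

Europium pattern (n=2): 0.22857961 : 0.49904078 : 0.27237961
Silver pattern (n=1): 0.51839 : 0.48161
Convolve the two distributions (both contribute in 2-u steps):
  M: 0.22857961×0.51839 = 0.118493
  M+2: 0.22857961×0.48161 + 0.49904078×0.51839 = 0.368784
  M+4: 0.49904078×0.48161 + 0.27237961×0.51839 = 0.381542
  M+6: 0.27237961×0.48161 = 0.131181
Scale to base peak (0.381542) = 100: 31.06 : 96.66 : 100.00 : 34.38

31.06 : 96.66 : 100.00 : 34.38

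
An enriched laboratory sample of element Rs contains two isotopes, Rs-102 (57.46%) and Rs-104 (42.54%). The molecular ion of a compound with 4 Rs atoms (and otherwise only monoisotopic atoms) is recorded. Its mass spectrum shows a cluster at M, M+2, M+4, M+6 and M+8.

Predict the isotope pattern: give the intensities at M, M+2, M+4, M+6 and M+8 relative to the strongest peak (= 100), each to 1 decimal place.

30.4 : 90.0 : 100.0 : 49.4 : 9.1

Expanding (0.5746 + 0.4254)^4:
P(M) = 0.5746^4 = 0.109009
P(M+2) = 4 × 0.5746^3 × 0.4254^1 = 0.322815
P(M+4) = 6 × 0.5746^2 × 0.4254^2 = 0.358490
P(M+6) = 4 × 0.5746^1 × 0.4254^3 = 0.176937
P(M+8) = 0.4254^4 = 0.032748
The M+4 peak is largest (0.358490); scaling to 100 gives 30.4 : 90.0 : 100.0 : 49.4 : 9.1.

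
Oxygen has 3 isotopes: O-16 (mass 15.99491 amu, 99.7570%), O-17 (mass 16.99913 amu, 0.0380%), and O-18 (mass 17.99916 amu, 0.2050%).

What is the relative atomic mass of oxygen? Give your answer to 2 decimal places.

16.00 amu

Ar = Σ fᵢ·mᵢ = 0.997570 × 15.99491 + 0.000380 × 16.99913 + 0.002050 × 17.99916
= 15.956042 + 0.006460 + 0.036898 = 15.999400 amu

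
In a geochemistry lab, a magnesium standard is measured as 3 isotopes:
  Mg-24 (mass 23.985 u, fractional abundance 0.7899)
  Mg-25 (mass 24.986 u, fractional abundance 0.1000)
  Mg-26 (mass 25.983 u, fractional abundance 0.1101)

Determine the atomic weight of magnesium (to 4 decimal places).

24.3051 u

The abundance-weighted mean is 0.7899 × 23.985 + 0.1000 × 24.986 + 0.1101 × 25.983
= 18.94575 + 2.49860 + 2.86073 = 24.30508 u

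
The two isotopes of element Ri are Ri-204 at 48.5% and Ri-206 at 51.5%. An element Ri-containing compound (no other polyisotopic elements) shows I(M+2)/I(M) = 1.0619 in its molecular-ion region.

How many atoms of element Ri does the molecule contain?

With n Ri atoms, P(M+2)/P(M) = C(n,1)·p^(n−1)q / p^n = n·q/p = n · 0.515/0.485.
n = 1.0619 × 0.485/0.515 = 1.00 ≈ 1

1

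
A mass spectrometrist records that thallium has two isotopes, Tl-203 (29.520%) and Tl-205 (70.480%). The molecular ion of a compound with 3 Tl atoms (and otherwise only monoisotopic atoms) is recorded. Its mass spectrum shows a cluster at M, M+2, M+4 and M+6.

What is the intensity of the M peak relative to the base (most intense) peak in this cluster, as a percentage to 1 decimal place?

Binomial terms of (0.29520 + 0.70480)^3: M 0.0257, M+2 0.1843, M+4 0.4399, M+6 0.3501 → M+4 is the base peak.
P(M+4) = C(3,2) × 0.29520^1 × 0.70480^2 = 3 × 0.2952 × 0.49674304 = 0.439916 (base)
P(M) = C(3,0) × 0.29520^3 × 0.70480^0 = 1 × 0.02572463 × 1.0000 = 0.025725
Relative intensity = 0.025725 / 0.439916 × 100 = 5.8

5.8%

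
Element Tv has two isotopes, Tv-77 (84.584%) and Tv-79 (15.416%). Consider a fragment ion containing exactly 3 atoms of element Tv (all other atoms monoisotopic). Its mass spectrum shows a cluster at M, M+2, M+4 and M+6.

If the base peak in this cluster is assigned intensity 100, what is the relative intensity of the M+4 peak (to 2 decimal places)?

Term probabilities: M 0.6052, M+2 0.3309, M+4 0.0603, M+6 0.0037. Base peak = M.
P(M) = C(3,0) × 0.84584^3 × 0.15416^0 = 1 × 0.60515226 × 1.0000 = 0.605152 (base)
P(M+4) = C(3,2) × 0.84584^1 × 0.15416^2 = 3 × 0.84584 × 0.02376531 = 0.060305
Relative intensity = 0.060305 / 0.605152 × 100 = 9.97

9.97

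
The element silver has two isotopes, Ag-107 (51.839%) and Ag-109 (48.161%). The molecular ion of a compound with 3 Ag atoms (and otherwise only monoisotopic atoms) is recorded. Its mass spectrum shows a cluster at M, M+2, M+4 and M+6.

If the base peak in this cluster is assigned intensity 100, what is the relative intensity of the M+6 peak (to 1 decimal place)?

28.8

Term probabilities: M 0.1393, M+2 0.3883, M+4 0.3607, M+6 0.1117. Base peak = M+2.
P(M+2) = C(3,1) × 0.51839^2 × 0.48161^1 = 3 × 0.26872819 × 0.48161 = 0.388267 (base)
P(M+6) = C(3,3) × 0.51839^0 × 0.48161^3 = 1 × 1.0000 × 0.11170857 = 0.111709
Relative intensity = 0.111709 / 0.388267 × 100 = 28.8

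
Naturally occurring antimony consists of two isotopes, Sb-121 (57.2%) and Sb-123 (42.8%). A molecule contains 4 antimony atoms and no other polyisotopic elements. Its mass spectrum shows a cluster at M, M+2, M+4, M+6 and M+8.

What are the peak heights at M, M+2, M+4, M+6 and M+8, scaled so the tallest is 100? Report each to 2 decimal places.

29.77 : 89.10 : 100.00 : 49.88 : 9.33

Expanding (0.572 + 0.428)^4:
P(M) = 0.572^4 = 0.107049
P(M+2) = 4 × 0.572^3 × 0.428^1 = 0.320400
P(M+4) = 6 × 0.572^2 × 0.428^2 = 0.359609
P(M+6) = 4 × 0.572^1 × 0.428^3 = 0.179385
P(M+8) = 0.428^4 = 0.033556
The M+4 peak is largest (0.359609); scaling to 100 gives 29.77 : 89.10 : 100.00 : 49.88 : 9.33.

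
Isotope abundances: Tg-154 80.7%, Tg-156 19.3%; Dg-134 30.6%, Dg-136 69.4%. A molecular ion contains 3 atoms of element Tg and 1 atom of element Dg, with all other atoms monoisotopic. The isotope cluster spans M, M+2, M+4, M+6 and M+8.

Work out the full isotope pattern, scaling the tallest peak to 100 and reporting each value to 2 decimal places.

33.50 : 100.00 : 60.25 : 13.49 : 1.04

Element Tg pattern (n=3): 0.52555794 : 0.37707317 : 0.09017983 : 0.00718906
Element Dg pattern (n=1): 0.3060 : 0.6940
Convolve the two distributions (both contribute in 2-u steps):
  M: 0.52555794×0.3060 = 0.160821
  M+2: 0.52555794×0.6940 + 0.37707317×0.3060 = 0.480122
  M+4: 0.37707317×0.6940 + 0.09017983×0.3060 = 0.289284
  M+6: 0.09017983×0.6940 + 0.00718906×0.3060 = 0.064785
  M+8: 0.00718906×0.6940 = 0.004989
Scale to base peak (0.480122) = 100: 33.50 : 100.00 : 60.25 : 13.49 : 1.04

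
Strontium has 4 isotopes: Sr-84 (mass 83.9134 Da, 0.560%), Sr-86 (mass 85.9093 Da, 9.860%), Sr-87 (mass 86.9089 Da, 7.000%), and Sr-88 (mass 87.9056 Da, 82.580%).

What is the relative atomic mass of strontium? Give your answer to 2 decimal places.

87.62 Da

The abundance-weighted mean is 0.00560 × 83.9134 + 0.09860 × 85.9093 + 0.07000 × 86.9089 + 0.82580 × 87.9056
= 0.46992 + 8.47066 + 6.08362 + 72.59244 = 87.61664 Da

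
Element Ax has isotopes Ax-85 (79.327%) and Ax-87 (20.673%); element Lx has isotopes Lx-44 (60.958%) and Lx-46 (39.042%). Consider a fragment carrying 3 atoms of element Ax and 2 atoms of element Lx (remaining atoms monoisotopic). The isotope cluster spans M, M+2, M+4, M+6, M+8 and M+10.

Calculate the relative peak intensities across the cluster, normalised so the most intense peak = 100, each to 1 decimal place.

48.5 : 100.0 : 78.3 : 29.1 : 5.2 : 0.4

Element Ax pattern (n=3): 0.4991868 : 0.39027148 : 0.10170664 : 0.00883508
Element Lx pattern (n=2): 0.37158778 : 0.47598445 : 0.15242778
Convolve the two distributions (both contribute in 2-u steps):
  M: 0.4991868×0.37158778 = 0.185492
  M+2: 0.4991868×0.47598445 + 0.39027148×0.37158778 = 0.382625
  M+4: 0.4991868×0.15242778 + 0.39027148×0.47598445 + 0.10170664×0.37158778 = 0.299646
  M+6: 0.39027148×0.15242778 + 0.10170664×0.47598445 + 0.00883508×0.37158778 = 0.111182
  M+8: 0.10170664×0.15242778 + 0.00883508×0.47598445 = 0.019708
  M+10: 0.00883508×0.15242778 = 0.001347
Scale to base peak (0.382625) = 100: 48.5 : 100.0 : 78.3 : 29.1 : 5.2 : 0.4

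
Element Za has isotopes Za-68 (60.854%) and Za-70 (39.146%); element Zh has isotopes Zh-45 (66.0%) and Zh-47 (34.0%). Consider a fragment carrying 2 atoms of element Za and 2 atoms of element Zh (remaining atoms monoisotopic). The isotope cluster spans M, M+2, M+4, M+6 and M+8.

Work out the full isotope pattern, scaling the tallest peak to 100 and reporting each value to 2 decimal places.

Element Za pattern (n=2): 0.37032093 : 0.47643814 : 0.15324093
Element Zh pattern (n=2): 0.4356 : 0.4488 : 0.1156
Convolve the two distributions (both contribute in 2-u steps):
  M: 0.37032093×0.4356 = 0.161312
  M+2: 0.37032093×0.4488 + 0.47643814×0.4356 = 0.373736
  M+4: 0.37032093×0.1156 + 0.47643814×0.4488 + 0.15324093×0.4356 = 0.323386
  M+6: 0.47643814×0.1156 + 0.15324093×0.4488 = 0.123851
  M+8: 0.15324093×0.1156 = 0.017715
Scale to base peak (0.373736) = 100: 43.16 : 100.00 : 86.53 : 33.14 : 4.74

43.16 : 100.00 : 86.53 : 33.14 : 4.74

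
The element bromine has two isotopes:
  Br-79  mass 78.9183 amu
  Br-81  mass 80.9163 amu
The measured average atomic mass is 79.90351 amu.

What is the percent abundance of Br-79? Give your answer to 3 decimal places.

Let x be the fractional abundance of Br-79; then Br-81 has abundance 1 − x.
78.9183·x + 80.9163·(1 − x) = 79.90351
(78.9183 − 80.9163)·x = 79.90351 − 80.9163
x = -1.01279 / -1.9980 = 0.50690 → 50.690% Br-79, 49.310% Br-81.

50.690%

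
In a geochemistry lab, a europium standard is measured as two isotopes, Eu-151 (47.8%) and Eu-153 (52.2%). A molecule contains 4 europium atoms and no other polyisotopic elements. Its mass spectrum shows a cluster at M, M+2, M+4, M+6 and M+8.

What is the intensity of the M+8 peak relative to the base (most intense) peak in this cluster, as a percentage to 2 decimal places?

19.88%

Binomial terms of (0.478 + 0.522)^4: M 0.0522, M+2 0.2280, M+4 0.3735, M+6 0.2720, M+8 0.0742 → M+4 is the base peak.
P(M+4) = C(4,2) × 0.478^2 × 0.522^2 = 6 × 0.228484 × 0.272484 = 0.373549 (base)
P(M+8) = C(4,4) × 0.478^0 × 0.522^4 = 1 × 1.0000 × 0.07424753 = 0.074248
Relative intensity = 0.074248 / 0.373549 × 100 = 19.88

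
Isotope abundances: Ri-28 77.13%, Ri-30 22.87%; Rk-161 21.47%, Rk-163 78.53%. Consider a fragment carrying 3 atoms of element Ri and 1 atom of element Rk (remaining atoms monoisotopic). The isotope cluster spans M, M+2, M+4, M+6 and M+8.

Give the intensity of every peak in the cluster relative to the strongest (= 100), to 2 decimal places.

21.99 : 100.00 : 77.35 : 21.79 : 2.10

Element Ri pattern (n=3): 0.45884922 : 0.40816342 : 0.12102551 : 0.01196185
Element Rk pattern (n=1): 0.2147 : 0.7853
Convolve the two distributions (both contribute in 2-u steps):
  M: 0.45884922×0.2147 = 0.098515
  M+2: 0.45884922×0.7853 + 0.40816342×0.2147 = 0.447967
  M+4: 0.40816342×0.7853 + 0.12102551×0.2147 = 0.346515
  M+6: 0.12102551×0.7853 + 0.01196185×0.2147 = 0.097610
  M+8: 0.01196185×0.7853 = 0.009394
Scale to base peak (0.447967) = 100: 21.99 : 100.00 : 77.35 : 21.79 : 2.10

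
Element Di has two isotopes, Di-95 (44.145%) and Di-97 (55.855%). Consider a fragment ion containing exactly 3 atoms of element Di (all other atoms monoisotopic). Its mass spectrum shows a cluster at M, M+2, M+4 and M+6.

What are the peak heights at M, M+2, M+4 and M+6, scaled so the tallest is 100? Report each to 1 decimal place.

20.8 : 79.0 : 100.0 : 42.2

Expanding (0.44145 + 0.55855)^3:
P(M) = 0.44145^3 = 0.086029
P(M+2) = 3 × 0.44145^2 × 0.55855^1 = 0.326547
P(M+4) = 3 × 0.44145^1 × 0.55855^2 = 0.413168
P(M+6) = 0.55855^3 = 0.174255
The M+4 peak is largest (0.413168); scaling to 100 gives 20.8 : 79.0 : 100.0 : 42.2.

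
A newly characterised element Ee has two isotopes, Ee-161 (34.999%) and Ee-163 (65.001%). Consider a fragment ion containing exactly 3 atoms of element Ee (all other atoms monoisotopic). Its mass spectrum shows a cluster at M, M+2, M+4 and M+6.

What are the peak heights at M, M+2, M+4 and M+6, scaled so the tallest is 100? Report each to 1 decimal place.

9.7 : 53.8 : 100.0 : 61.9

The 3 Ee atoms are independent, so intensities follow the terms of (0.34999 + 0.65001)^3.
P(M) = 0.34999^3 = 0.042871
P(M+2) = 3 × 0.34999^2 × 0.65001^1 = 0.238865
P(M+4) = 3 × 0.34999^1 × 0.65001^2 = 0.443626
P(M+6) = 0.65001^3 = 0.274638
The M+4 peak is largest (0.443626); scaling to 100 gives 9.7 : 53.8 : 100.0 : 61.9.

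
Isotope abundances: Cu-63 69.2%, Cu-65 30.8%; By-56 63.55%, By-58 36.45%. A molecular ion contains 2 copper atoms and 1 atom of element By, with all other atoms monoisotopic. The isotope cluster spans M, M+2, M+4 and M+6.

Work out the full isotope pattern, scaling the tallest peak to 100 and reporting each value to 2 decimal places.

Copper pattern (n=2): 0.478864 : 0.426272 : 0.094864
Element By pattern (n=1): 0.6355 : 0.3645
Convolve the two distributions (both contribute in 2-u steps):
  M: 0.478864×0.6355 = 0.304318
  M+2: 0.478864×0.3645 + 0.426272×0.6355 = 0.445442
  M+4: 0.426272×0.3645 + 0.094864×0.6355 = 0.215662
  M+6: 0.094864×0.3645 = 0.034578
Scale to base peak (0.445442) = 100: 68.32 : 100.00 : 48.42 : 7.76

68.32 : 100.00 : 48.42 : 7.76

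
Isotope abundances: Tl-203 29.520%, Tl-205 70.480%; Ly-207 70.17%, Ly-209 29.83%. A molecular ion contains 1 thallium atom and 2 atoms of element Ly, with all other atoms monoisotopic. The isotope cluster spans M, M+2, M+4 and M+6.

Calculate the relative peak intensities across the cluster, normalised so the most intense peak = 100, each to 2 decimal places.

30.89 : 100.00 : 68.28 : 13.33

Thallium pattern (n=1): 0.2952 : 0.7048
Element Ly pattern (n=2): 0.49238289 : 0.41863422 : 0.08898289
Convolve the two distributions (both contribute in 2-u steps):
  M: 0.2952×0.49238289 = 0.145351
  M+2: 0.2952×0.41863422 + 0.7048×0.49238289 = 0.470612
  M+4: 0.2952×0.08898289 + 0.7048×0.41863422 = 0.321321
  M+6: 0.7048×0.08898289 = 0.062715
Scale to base peak (0.470612) = 100: 30.89 : 100.00 : 68.28 : 13.33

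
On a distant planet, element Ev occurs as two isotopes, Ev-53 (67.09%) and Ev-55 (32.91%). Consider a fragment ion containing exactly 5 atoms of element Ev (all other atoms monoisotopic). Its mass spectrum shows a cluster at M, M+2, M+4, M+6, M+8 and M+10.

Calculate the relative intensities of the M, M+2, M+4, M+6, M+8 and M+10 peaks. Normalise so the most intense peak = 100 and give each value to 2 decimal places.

Expanding (0.6709 + 0.3291)^5:
P(M) = 0.6709^5 = 0.135922
P(M+2) = 5 × 0.6709^4 × 0.3291^1 = 0.333372
P(M+4) = 10 × 0.6709^3 × 0.3291^2 = 0.327061
P(M+6) = 10 × 0.6709^2 × 0.3291^3 = 0.160435
P(M+8) = 5 × 0.6709^1 × 0.3291^4 = 0.039350
P(M+10) = 0.3291^5 = 0.003860
The M+2 peak is largest (0.333372); scaling to 100 gives 40.77 : 100.00 : 98.11 : 48.12 : 11.80 : 1.16.

40.77 : 100.00 : 98.11 : 48.12 : 11.80 : 1.16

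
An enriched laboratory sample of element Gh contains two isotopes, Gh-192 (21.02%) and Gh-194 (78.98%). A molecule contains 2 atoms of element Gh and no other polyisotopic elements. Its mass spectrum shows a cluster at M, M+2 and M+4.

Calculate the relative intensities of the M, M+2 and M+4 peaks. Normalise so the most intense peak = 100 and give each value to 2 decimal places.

Expanding (0.2102 + 0.7898)^2:
P(M) = 0.2102^2 = 0.044184
P(M+2) = 2 × 0.2102^1 × 0.7898^1 = 0.332032
P(M+4) = 0.7898^2 = 0.623784
The M+4 peak is largest (0.623784); scaling to 100 gives 7.08 : 53.23 : 100.00.

7.08 : 53.23 : 100.00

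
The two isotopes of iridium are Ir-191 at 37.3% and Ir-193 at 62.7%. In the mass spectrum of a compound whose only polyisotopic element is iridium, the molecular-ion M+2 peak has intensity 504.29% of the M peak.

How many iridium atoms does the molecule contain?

3

With n Ir atoms, P(M+2)/P(M) = C(n,1)·p^(n−1)q / p^n = n·q/p = n · 0.627/0.373.
n = 5.0429 × 0.373/0.627 = 3.00 ≈ 3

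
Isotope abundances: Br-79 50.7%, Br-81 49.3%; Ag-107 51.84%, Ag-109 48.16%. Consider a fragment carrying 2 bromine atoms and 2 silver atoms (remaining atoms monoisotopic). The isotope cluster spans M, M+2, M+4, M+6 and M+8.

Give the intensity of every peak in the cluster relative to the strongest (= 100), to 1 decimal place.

18.4 : 70.1 : 100.0 : 63.4 : 15.1

Bromine pattern (n=2): 0.257049 : 0.499902 : 0.243049
Silver pattern (n=2): 0.26873856 : 0.49932288 : 0.23193856
Convolve the two distributions (both contribute in 2-u steps):
  M: 0.257049×0.26873856 = 0.069079
  M+2: 0.257049×0.49932288 + 0.499902×0.26873856 = 0.262693
  M+4: 0.257049×0.23193856 + 0.499902×0.49932288 + 0.243049×0.26873856 = 0.374549
  M+6: 0.499902×0.23193856 + 0.243049×0.49932288 = 0.237306
  M+8: 0.243049×0.23193856 = 0.056372
Scale to base peak (0.374549) = 100: 18.4 : 70.1 : 100.0 : 63.4 : 15.1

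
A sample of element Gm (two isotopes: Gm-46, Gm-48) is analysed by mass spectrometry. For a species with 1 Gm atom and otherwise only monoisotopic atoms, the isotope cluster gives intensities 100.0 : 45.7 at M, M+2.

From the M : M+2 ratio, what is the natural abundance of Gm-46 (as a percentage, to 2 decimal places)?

68.63%

If p is the fraction of Gm that is Gm-46, then I(M+2)/I(M) = [C(1,1)·p^0·(1−p)] / p^1 = 1·(1−p)/p = 45.7/100.0 = 0.4570
(1−p)/p = 0.4570/1 = 0.4570  ⇒  p = 1/(1 + 0.4570) = 0.6863
Gm-46: 68.63%, Gm-48: 31.37%.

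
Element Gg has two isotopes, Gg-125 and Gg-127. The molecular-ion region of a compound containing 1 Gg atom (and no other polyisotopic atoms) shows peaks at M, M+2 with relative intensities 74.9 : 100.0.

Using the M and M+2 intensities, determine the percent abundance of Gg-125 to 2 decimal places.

42.82%

Let p = fractional abundance of Gg-125. I(M+2)/I(M) = [C(1,1)·p^0·(1−p)] / p^1 = 1·(1−p)/p = 100.0/74.9 = 1.3351
(1−p)/p = 1.3351/1 = 1.3351  ⇒  p = 1/(1 + 1.3351) = 0.4282
Gg-125: 42.82%, Gg-127: 57.18%.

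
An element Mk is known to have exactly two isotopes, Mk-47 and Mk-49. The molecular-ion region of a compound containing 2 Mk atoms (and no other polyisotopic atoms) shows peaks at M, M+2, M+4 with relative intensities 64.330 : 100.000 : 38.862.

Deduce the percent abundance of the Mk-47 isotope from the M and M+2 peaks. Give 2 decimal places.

Write p for the Mk-47 fraction. I(M+2)/I(M) = [C(2,1)·p^1·(1−p)] / p^2 = 2·(1−p)/p = 100.000/64.330 = 1.5545
(1−p)/p = 1.5545/2 = 0.7772  ⇒  p = 1/(1 + 0.7772) = 0.5627
Mk-47: 56.27%, Mk-49: 43.73%.

56.27%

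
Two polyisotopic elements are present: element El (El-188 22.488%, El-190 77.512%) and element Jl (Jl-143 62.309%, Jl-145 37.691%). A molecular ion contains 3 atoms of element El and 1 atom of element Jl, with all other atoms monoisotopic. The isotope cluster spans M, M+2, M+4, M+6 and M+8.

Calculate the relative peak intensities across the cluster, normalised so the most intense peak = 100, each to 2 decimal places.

1.60 : 17.51 : 67.02 : 100.00 : 39.63

Element El pattern (n=3): 0.01137241 : 0.11759581 : 0.40533114 : 0.46570063
Element Jl pattern (n=1): 0.62309 : 0.37691
Convolve the two distributions (both contribute in 2-u steps):
  M: 0.01137241×0.62309 = 0.007086
  M+2: 0.01137241×0.37691 + 0.11759581×0.62309 = 0.077559
  M+4: 0.11759581×0.37691 + 0.40533114×0.62309 = 0.296881
  M+6: 0.40533114×0.37691 + 0.46570063×0.62309 = 0.442947
  M+8: 0.46570063×0.37691 = 0.175527
Scale to base peak (0.442947) = 100: 1.60 : 17.51 : 67.02 : 100.00 : 39.63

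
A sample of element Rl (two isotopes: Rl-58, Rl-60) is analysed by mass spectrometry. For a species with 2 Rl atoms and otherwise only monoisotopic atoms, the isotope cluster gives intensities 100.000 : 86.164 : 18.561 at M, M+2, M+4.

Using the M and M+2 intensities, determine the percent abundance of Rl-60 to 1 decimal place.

If p is the fraction of Rl that is Rl-58, then I(M+2)/I(M) = [C(2,1)·p^1·(1−p)] / p^2 = 2·(1−p)/p = 86.164/100.000 = 0.8616
(1−p)/p = 0.8616/2 = 0.4308  ⇒  p = 1/(1 + 0.4308) = 0.6989
Rl-58: 69.9%, Rl-60: 30.1%.

30.1%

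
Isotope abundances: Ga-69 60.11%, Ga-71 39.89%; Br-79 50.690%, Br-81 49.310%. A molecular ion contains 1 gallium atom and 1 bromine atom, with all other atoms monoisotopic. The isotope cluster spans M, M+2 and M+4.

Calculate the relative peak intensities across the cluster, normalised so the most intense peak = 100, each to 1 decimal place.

61.1 : 100.0 : 39.4

Gallium pattern (n=1): 0.6011 : 0.3989
Bromine pattern (n=1): 0.5069 : 0.4931
Convolve the two distributions (both contribute in 2-u steps):
  M: 0.6011×0.5069 = 0.304698
  M+2: 0.6011×0.4931 + 0.3989×0.5069 = 0.498605
  M+4: 0.3989×0.4931 = 0.196698
Scale to base peak (0.498605) = 100: 61.1 : 100.0 : 39.4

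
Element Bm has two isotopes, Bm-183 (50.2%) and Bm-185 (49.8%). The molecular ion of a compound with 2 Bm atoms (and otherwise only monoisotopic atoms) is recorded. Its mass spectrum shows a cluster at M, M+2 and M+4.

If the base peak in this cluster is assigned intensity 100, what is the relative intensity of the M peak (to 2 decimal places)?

50.40

Term probabilities: M 0.2520, M+2 0.5000, M+4 0.2480. Base peak = M+2.
P(M+2) = C(2,1) × 0.502^1 × 0.498^1 = 2 × 0.5020 × 0.4980 = 0.499992 (base)
P(M) = C(2,0) × 0.502^2 × 0.498^0 = 1 × 0.252004 × 1.0000 = 0.252004
Relative intensity = 0.252004 / 0.499992 × 100 = 50.40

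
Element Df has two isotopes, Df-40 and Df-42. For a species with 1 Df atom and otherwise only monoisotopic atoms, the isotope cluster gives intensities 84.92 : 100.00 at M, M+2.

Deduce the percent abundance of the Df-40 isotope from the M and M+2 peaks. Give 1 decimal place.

45.9%

Write p for the Df-40 fraction. I(M+2)/I(M) = [C(1,1)·p^0·(1−p)] / p^1 = 1·(1−p)/p = 100.00/84.92 = 1.1776
(1−p)/p = 1.1776/1 = 1.1776  ⇒  p = 1/(1 + 1.1776) = 0.4592
Df-40: 45.9%, Df-42: 54.1%.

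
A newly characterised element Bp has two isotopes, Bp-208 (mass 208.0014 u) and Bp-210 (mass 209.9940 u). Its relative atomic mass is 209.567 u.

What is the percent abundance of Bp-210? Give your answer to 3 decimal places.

With x = fraction of Bp-208 (so Bp-210 is 1 − x):
208.0014·x + 209.9940·(1 − x) = 209.567
(208.0014 − 209.9940)·x = 209.567 − 209.9940
x = -0.4270 / -1.9926 = 0.21429 → 21.429% Bp-208, 78.571% Bp-210.

78.571%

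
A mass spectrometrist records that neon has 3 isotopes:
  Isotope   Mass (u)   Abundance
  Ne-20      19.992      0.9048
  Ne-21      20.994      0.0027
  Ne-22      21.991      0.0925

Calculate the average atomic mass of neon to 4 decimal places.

20.1796 u

Average mass = Σ (abundance × isotope mass) = 0.9048 × 19.992 + 0.0027 × 20.994 + 0.0925 × 21.991
= 18.08876 + 0.05668 + 2.03417 = 20.17961 u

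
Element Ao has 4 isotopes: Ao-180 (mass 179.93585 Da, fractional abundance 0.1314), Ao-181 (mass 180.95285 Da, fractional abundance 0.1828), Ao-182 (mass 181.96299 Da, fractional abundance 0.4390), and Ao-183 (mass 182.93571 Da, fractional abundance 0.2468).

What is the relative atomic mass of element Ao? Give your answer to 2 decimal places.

181.75 Da

The abundance-weighted mean is 0.1314 × 179.93585 + 0.1828 × 180.95285 + 0.4390 × 181.96299 + 0.2468 × 182.93571
= 23.643571 + 33.078181 + 79.881753 + 45.148533 = 181.752038 Da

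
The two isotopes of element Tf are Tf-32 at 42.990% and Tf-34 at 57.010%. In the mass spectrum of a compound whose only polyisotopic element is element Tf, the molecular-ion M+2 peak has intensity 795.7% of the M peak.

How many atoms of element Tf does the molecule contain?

6

With n Tf atoms, P(M+2)/P(M) = C(n,1)·p^(n−1)q / p^n = n·q/p = n · 0.57010/0.42990.
n = 7.957 × 0.42990/0.57010 = 6.00 ≈ 6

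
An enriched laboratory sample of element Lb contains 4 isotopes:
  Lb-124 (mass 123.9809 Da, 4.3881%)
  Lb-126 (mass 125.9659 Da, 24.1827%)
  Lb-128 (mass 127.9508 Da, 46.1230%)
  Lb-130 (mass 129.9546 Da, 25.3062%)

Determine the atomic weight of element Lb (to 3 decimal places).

127.804 Da

Weight each isotope mass by its fractional abundance: 0.043881 × 123.9809 + 0.241827 × 125.9659 + 0.461230 × 127.9508 + 0.253062 × 129.9546
= 5.44041 + 30.46196 + 59.01475 + 32.88657 = 127.80369 Da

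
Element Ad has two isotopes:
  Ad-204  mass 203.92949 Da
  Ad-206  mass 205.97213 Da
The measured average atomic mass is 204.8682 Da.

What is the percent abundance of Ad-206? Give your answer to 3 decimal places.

Let x be the fractional abundance of Ad-204; then Ad-206 has abundance 1 − x.
203.92949·x + 205.97213·(1 − x) = 204.8682
(203.92949 − 205.97213)·x = 204.8682 − 205.97213
x = -1.10393 / -2.04264 = 0.54044 → 54.044% Ad-204, 45.956% Ad-206.

45.956%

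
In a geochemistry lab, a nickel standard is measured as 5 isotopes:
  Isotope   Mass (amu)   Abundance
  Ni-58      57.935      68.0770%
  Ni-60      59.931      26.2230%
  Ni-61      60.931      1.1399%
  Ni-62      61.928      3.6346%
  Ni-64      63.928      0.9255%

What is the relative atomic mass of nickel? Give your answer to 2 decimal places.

58.69 amu

Ar = Σ fᵢ·mᵢ = 0.680770 × 57.935 + 0.262230 × 59.931 + 0.011399 × 60.931 + 0.036346 × 61.928 + 0.009255 × 63.928
= 39.4404 + 15.7157 + 0.6946 + 2.2508 + 0.5917 = 58.6932 amu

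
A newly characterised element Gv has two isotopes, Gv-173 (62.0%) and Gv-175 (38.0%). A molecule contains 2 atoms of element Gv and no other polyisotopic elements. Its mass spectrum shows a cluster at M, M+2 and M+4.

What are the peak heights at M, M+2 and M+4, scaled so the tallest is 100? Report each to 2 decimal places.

Each Gv atom is independently Gv-173 (p = 0.620) or Gv-175 (q = 0.380); the cluster is the binomial expansion (p + q)^2.
P(M) = 0.620^2 = 0.384400
P(M+2) = 2 × 0.620^1 × 0.380^1 = 0.471200
P(M+4) = 0.380^2 = 0.144400
The M+2 peak is largest (0.471200); scaling to 100 gives 81.58 : 100.00 : 30.65.

81.58 : 100.00 : 30.65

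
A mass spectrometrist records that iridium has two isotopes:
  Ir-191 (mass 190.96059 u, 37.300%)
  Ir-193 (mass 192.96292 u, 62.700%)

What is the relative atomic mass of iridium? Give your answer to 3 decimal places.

192.216 u

Ar = Σ fᵢ·mᵢ = 0.37300 × 190.96059 + 0.62700 × 192.96292
= 71.228300 + 120.987751 = 192.216051 u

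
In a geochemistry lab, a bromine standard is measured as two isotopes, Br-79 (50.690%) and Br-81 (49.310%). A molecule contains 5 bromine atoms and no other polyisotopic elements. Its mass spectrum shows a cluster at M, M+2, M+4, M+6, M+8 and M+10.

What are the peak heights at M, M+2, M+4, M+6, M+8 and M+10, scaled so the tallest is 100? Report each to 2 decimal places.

10.57 : 51.40 : 100.00 : 97.28 : 47.31 : 9.21

The 5 Br atoms are independent, so intensities follow the terms of (0.50690 + 0.49310)^5.
P(M) = 0.50690^5 = 0.033467
P(M+2) = 5 × 0.50690^4 × 0.49310^1 = 0.162777
P(M+4) = 10 × 0.50690^3 × 0.49310^2 = 0.316692
P(M+6) = 10 × 0.50690^2 × 0.49310^3 = 0.308070
P(M+8) = 5 × 0.50690^1 × 0.49310^4 = 0.149842
P(M+10) = 0.49310^5 = 0.029152
The M+4 peak is largest (0.316692); scaling to 100 gives 10.57 : 51.40 : 100.00 : 97.28 : 47.31 : 9.21.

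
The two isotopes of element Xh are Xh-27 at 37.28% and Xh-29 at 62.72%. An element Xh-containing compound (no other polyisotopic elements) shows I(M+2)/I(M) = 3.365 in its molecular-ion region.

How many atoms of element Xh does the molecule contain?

2

For n independent Xh atoms, I(M+2)/I(M) = n · (abundance Xh-29) / (abundance Xh-27) = n · 0.6272/0.3728.
n = 3.365 × 0.3728/0.6272 = 2.00 ≈ 2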